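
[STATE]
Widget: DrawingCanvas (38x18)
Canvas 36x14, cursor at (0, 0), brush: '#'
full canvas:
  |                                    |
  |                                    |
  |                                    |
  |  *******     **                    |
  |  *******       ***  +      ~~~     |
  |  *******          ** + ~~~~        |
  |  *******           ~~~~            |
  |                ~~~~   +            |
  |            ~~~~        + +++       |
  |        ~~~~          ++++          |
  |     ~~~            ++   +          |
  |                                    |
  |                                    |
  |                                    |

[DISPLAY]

+                                     
                                      
                                      
  *******     **                      
  *******       ***  +      ~~~       
  *******          ** + ~~~~          
  *******           ~~~~              
                ~~~~   +              
            ~~~~        + +++         
        ~~~~          ++++            
     ~~~            ++   +            
                                      
                                      
                                      
                                      
                                      
                                      
                                      


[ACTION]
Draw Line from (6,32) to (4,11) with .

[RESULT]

+                                     
                                      
                                      
  *******     **                      
  *******  ......**  +      ~~~       
  *******        ..........~          
  *******           ~~~~   ......     
                ~~~~   +              
            ~~~~        + +++         
        ~~~~          ++++            
     ~~~            ++   +            
                                      
                                      
                                      
                                      
                                      
                                      
                                      


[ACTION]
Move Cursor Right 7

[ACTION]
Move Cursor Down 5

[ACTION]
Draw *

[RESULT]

                                      
                                      
                                      
  *******     **                      
  *******  ......**  +      ~~~       
  *******        ..........~          
  *******           ~~~~   ......     
                ~~~~   +              
            ~~~~        + +++         
        ~~~~          ++++            
     ~~~            ++   +            
                                      
                                      
                                      
                                      
                                      
                                      
                                      


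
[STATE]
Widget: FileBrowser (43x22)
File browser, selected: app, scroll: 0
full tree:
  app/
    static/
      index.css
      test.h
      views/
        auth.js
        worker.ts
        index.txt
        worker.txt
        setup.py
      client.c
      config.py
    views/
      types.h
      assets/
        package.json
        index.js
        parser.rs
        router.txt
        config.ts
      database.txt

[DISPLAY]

> [-] app/                                 
    [+] static/                            
    [+] views/                             
                                           
                                           
                                           
                                           
                                           
                                           
                                           
                                           
                                           
                                           
                                           
                                           
                                           
                                           
                                           
                                           
                                           
                                           
                                           


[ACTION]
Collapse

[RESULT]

> [+] app/                                 
                                           
                                           
                                           
                                           
                                           
                                           
                                           
                                           
                                           
                                           
                                           
                                           
                                           
                                           
                                           
                                           
                                           
                                           
                                           
                                           
                                           


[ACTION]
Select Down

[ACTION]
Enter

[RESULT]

> [-] app/                                 
    [+] static/                            
    [+] views/                             
                                           
                                           
                                           
                                           
                                           
                                           
                                           
                                           
                                           
                                           
                                           
                                           
                                           
                                           
                                           
                                           
                                           
                                           
                                           


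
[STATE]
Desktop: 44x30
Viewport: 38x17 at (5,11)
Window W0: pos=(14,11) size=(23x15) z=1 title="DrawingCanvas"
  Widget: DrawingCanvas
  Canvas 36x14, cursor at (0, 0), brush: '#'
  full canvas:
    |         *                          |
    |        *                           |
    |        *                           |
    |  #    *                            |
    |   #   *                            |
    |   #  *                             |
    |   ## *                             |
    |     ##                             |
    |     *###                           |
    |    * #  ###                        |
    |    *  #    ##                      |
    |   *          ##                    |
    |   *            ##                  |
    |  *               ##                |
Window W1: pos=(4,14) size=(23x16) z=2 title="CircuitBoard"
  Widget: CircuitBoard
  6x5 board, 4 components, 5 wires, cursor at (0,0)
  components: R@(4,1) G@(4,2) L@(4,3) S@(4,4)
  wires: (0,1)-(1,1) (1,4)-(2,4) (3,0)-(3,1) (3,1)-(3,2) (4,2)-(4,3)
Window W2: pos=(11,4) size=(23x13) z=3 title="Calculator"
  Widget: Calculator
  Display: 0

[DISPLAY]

      ┃│ 4 │ 5 │ 6 │ × │    ┃━━┓      
      ┃├───┼───┼───┼───┤    ┃  ┃      
      ┃│ 1 │ 2 │ 3 │ - │    ┃──┨      
━━━━━━┃├───┼───┼───┼───┤    ┃  ┃      
 Circu┃│ 0 │ . │ = │ + │    ┃  ┃      
──────┗━━━━━━━━━━━━━━━━━━━━━┛  ┃      
   0 1 2 3 4 5       ┃         ┃      
0  [.]  ·            ┃         ┃      
        │            ┃         ┃      
1       ·           ·┃         ┃      
                    │┃         ┃      
2                   ·┃         ┃      
                     ┃         ┃      
3   · ─ · ─ ·        ┃##       ┃      
                     ┃━━━━━━━━━┛      
4       R   G ─ L   S┃                
Cursor: (0,0)        ┃                


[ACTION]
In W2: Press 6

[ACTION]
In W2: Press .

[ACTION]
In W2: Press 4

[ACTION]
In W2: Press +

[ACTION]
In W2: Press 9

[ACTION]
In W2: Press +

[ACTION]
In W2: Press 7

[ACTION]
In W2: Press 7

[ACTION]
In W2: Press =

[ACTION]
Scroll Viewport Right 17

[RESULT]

     ┃│ 4 │ 5 │ 6 │ × │    ┃━━┓       
     ┃├───┼───┼───┼───┤    ┃  ┃       
     ┃│ 1 │ 2 │ 3 │ - │    ┃──┨       
━━━━━┃├───┼───┼───┼───┤    ┃  ┃       
Circu┃│ 0 │ . │ = │ + │    ┃  ┃       
─────┗━━━━━━━━━━━━━━━━━━━━━┛  ┃       
  0 1 2 3 4 5       ┃         ┃       
  [.]  ·            ┃         ┃       
       │            ┃         ┃       
       ·           ·┃         ┃       
                   │┃         ┃       
                   ·┃         ┃       
                    ┃         ┃       
   · ─ · ─ ·        ┃##       ┃       
                    ┃━━━━━━━━━┛       
       R   G ─ L   S┃                 
ursor: (0,0)        ┃                 


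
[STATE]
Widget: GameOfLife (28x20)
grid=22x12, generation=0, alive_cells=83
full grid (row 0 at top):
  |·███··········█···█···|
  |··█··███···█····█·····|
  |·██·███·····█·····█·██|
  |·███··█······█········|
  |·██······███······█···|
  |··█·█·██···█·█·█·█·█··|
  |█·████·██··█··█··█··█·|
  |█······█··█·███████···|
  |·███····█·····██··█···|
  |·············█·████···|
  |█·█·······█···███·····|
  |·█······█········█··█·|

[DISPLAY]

Gen: 0                      
·███··········█···█···      
··█··███···█····█·····      
·██·███·····█·····█·██      
·███··█······█········      
·██······███······█···      
··█·█·██···█·█·█·█·█··      
█·████·██··█··█··█··█·      
█······█··█·███████···      
·███····█·····██··█···      
·············█·████···      
█·█·······█···███·····      
·█······█········█··█·      
                            
                            
                            
                            
                            
                            
                            


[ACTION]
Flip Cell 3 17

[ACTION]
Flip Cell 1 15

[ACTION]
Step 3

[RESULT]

Gen: 3                      
··██············██····      
··██············███···      
···████····████·█··█··      
····█·████·████·······      
····█··█████·██·······      
·····█··██········███·      
······██·█·······█····      
·█···████··███········      
·█·█··███··█·█········      
·█···········█····██··      
··············███·█···      
··············███·····      
                            
                            
                            
                            
                            
                            
                            


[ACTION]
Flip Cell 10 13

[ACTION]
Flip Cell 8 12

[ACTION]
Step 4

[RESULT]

Gen: 7                      
············██····█···      
·············████·██··      
··········██·████·██··      
·················███··      
···················█··      
·········█··█······██·      
········█·········███·      
█·█····█·····█·····█··      
█··█···█·█████·██·····      
█·█·····█····█··█··█··      
···················█··      
···············████···      
                            
                            
                            
                            
                            
                            
                            


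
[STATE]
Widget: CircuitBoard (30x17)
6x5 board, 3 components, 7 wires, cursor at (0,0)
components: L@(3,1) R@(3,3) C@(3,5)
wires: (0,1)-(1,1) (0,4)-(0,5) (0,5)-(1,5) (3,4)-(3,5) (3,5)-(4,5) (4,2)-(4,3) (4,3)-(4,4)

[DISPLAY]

   0 1 2 3 4 5                
0  [.]  ·           · ─ ·     
        │               │     
1       ·               ·     
                              
2                             
                              
3       L       R   · ─ C     
                        │     
4           · ─ · ─ ·   ·     
Cursor: (0,0)                 
                              
                              
                              
                              
                              
                              


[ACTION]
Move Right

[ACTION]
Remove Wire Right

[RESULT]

   0 1 2 3 4 5                
0      [.]          · ─ ·     
        │               │     
1       ·               ·     
                              
2                             
                              
3       L       R   · ─ C     
                        │     
4           · ─ · ─ ·   ·     
Cursor: (0,1)                 
                              
                              
                              
                              
                              
                              


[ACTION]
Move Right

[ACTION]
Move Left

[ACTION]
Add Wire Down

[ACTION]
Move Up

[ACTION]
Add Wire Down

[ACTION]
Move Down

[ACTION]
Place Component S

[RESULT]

   0 1 2 3 4 5                
0       ·           · ─ ·     
        │               │     
1      [S]              ·     
                              
2                             
                              
3       L       R   · ─ C     
                        │     
4           · ─ · ─ ·   ·     
Cursor: (1,1)                 
                              
                              
                              
                              
                              
                              


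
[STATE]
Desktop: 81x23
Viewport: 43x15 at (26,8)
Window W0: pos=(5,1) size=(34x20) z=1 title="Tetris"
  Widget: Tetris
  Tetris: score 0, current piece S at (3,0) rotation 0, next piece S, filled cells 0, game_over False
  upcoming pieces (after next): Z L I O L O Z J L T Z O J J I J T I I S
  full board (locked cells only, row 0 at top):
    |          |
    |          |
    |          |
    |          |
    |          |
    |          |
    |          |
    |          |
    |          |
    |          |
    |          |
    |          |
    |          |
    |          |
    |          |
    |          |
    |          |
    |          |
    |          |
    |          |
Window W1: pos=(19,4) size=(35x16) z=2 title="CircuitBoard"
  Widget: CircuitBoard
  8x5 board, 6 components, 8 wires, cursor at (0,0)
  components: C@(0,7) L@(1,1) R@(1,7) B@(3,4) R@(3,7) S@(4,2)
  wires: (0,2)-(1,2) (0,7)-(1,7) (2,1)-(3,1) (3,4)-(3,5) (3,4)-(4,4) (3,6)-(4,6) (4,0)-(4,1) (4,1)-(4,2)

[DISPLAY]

      ·                   C┃               
      │                   │┃               
  L   ·                   R┃               
                           ┃               
  ·                        ┃               
  │                        ┃               
  ·           B ─ ·   ·   R┃               
              │       │    ┃               
─ · ─ S       ·       ·    ┃               
: (0,0)                    ┃               
                           ┃               
━━━━━━━━━━━━━━━━━━━━━━━━━━━┛               
━━━━━━━━━━━━┛                              
                                           
                                           


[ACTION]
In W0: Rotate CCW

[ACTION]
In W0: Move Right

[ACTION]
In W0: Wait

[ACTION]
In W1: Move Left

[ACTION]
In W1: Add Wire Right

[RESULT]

─ ·   ·                   C┃               
      │                   │┃               
  L   ·                   R┃               
                           ┃               
  ·                        ┃               
  │                        ┃               
  ·           B ─ ·   ·   R┃               
              │       │    ┃               
─ · ─ S       ·       ·    ┃               
: (0,0)                    ┃               
                           ┃               
━━━━━━━━━━━━━━━━━━━━━━━━━━━┛               
━━━━━━━━━━━━┛                              
                                           
                                           


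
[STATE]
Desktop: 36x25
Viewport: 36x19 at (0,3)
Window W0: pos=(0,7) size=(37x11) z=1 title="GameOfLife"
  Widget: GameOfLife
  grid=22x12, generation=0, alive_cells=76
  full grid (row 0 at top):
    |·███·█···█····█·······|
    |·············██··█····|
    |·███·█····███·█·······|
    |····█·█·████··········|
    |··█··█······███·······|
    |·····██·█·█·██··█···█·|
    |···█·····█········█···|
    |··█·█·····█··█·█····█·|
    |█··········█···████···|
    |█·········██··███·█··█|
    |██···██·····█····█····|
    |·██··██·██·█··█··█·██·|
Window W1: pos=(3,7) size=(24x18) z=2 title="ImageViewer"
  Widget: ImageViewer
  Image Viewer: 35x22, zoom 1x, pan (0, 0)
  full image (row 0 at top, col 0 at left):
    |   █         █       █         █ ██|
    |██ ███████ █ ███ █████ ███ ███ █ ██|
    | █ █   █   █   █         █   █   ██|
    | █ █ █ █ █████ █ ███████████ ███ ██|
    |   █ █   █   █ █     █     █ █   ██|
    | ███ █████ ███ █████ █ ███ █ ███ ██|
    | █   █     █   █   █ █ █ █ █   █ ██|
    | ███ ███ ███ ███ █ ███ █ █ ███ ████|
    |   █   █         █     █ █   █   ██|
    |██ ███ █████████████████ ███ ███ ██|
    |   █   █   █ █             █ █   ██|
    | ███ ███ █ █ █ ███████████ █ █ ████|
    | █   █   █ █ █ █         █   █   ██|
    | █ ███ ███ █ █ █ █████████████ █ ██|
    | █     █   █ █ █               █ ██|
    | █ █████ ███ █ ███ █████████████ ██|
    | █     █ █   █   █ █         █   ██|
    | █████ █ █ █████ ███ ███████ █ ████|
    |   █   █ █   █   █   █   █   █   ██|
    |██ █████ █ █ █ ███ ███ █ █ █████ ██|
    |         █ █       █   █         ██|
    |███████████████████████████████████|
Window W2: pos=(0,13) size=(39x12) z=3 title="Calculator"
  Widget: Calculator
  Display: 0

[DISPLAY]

                                    
                                    
                                    
                                    
┏━━┏━━━━━━━━━━━━━━━━━━━━━━┓━━━━━━━━━
┃ G┃ ImageViewer          ┃         
┠──┠──────────────────────┨─────────
┃Ge┃   █         █       █┃         
┃··┃██ ███████ █ ███ █████┃         
┃··┃ █ █   █   █   █      ┃         
┏━━━━━━━━━━━━━━━━━━━━━━━━━━━━━━━━━━━
┃ Calculator                        
┠───────────────────────────────────
┃                                   
┃┌───┬───┬───┬───┐                  
┃│ 7 │ 8 │ 9 │ ÷ │                  
┃├───┼───┼───┼───┤                  
┃│ 4 │ 5 │ 6 │ × │                  
┃├───┼───┼───┼───┤                  


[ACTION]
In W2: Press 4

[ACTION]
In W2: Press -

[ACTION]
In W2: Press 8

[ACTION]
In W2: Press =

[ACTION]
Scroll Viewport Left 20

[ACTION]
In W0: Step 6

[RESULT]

                                    
                                    
                                    
                                    
┏━━┏━━━━━━━━━━━━━━━━━━━━━━┓━━━━━━━━━
┃ G┃ ImageViewer          ┃         
┠──┠──────────────────────┨─────────
┃Ge┃   █         █       █┃         
┃·█┃██ ███████ █ ███ █████┃         
┃··┃ █ █   █   █   █      ┃         
┏━━━━━━━━━━━━━━━━━━━━━━━━━━━━━━━━━━━
┃ Calculator                        
┠───────────────────────────────────
┃                                   
┃┌───┬───┬───┬───┐                  
┃│ 7 │ 8 │ 9 │ ÷ │                  
┃├───┼───┼───┼───┤                  
┃│ 4 │ 5 │ 6 │ × │                  
┃├───┼───┼───┼───┤                  


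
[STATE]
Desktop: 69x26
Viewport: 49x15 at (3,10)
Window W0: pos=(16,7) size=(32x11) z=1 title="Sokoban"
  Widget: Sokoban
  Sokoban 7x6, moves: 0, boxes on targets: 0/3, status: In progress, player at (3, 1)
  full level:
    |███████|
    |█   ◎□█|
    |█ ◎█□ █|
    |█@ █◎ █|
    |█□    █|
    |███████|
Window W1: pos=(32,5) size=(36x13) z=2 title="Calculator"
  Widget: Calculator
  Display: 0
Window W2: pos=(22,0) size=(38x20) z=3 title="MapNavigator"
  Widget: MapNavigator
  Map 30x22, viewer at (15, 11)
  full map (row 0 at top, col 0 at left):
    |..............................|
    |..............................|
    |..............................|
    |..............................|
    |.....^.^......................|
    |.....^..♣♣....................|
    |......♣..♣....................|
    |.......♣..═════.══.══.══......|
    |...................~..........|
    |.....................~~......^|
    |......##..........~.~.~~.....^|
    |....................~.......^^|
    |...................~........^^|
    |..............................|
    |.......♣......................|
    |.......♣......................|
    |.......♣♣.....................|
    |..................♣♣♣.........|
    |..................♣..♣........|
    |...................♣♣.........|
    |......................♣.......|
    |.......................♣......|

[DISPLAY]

             ┃█████┃   ......##..........~.~.~~..
             ┃█   ◎┃   ...............@....~.....
             ┃█ ◎█□┃   ...................~......
             ┃█@ █◎┃   ..........................
             ┃█□   ┃   .......♣..................
             ┃█████┃   .......♣..................
             ┃Moves┃   .......♣♣.................
             ┗━━━━━┃   ..................♣♣♣.....
                   ┃   ..................♣..♣....
                   ┗━━━━━━━━━━━━━━━━━━━━━━━━━━━━━
                                                 
                                                 
                                                 
                                                 
                                                 


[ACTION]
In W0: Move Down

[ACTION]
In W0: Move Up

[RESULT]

             ┃█████┃   ......##..........~.~.~~..
             ┃█   ◎┃   ...............@....~.....
             ┃█@◎█□┃   ...................~......
             ┃█  █◎┃   ..........................
             ┃█□   ┃   .......♣..................
             ┃█████┃   .......♣..................
             ┃Moves┃   .......♣♣.................
             ┗━━━━━┃   ..................♣♣♣.....
                   ┃   ..................♣..♣....
                   ┗━━━━━━━━━━━━━━━━━━━━━━━━━━━━━
                                                 
                                                 
                                                 
                                                 
                                                 


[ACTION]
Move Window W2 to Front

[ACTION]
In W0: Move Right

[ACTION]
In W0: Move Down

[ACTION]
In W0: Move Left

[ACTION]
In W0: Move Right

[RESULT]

             ┃█████┃   ......##..........~.~.~~..
             ┃█   ◎┃   ...............@....~.....
             ┃█ ◎█□┃   ...................~......
             ┃█ @█◎┃   ..........................
             ┃█□   ┃   .......♣..................
             ┃█████┃   .......♣..................
             ┃Moves┃   .......♣♣.................
             ┗━━━━━┃   ..................♣♣♣.....
                   ┃   ..................♣..♣....
                   ┗━━━━━━━━━━━━━━━━━━━━━━━━━━━━━
                                                 
                                                 
                                                 
                                                 
                                                 


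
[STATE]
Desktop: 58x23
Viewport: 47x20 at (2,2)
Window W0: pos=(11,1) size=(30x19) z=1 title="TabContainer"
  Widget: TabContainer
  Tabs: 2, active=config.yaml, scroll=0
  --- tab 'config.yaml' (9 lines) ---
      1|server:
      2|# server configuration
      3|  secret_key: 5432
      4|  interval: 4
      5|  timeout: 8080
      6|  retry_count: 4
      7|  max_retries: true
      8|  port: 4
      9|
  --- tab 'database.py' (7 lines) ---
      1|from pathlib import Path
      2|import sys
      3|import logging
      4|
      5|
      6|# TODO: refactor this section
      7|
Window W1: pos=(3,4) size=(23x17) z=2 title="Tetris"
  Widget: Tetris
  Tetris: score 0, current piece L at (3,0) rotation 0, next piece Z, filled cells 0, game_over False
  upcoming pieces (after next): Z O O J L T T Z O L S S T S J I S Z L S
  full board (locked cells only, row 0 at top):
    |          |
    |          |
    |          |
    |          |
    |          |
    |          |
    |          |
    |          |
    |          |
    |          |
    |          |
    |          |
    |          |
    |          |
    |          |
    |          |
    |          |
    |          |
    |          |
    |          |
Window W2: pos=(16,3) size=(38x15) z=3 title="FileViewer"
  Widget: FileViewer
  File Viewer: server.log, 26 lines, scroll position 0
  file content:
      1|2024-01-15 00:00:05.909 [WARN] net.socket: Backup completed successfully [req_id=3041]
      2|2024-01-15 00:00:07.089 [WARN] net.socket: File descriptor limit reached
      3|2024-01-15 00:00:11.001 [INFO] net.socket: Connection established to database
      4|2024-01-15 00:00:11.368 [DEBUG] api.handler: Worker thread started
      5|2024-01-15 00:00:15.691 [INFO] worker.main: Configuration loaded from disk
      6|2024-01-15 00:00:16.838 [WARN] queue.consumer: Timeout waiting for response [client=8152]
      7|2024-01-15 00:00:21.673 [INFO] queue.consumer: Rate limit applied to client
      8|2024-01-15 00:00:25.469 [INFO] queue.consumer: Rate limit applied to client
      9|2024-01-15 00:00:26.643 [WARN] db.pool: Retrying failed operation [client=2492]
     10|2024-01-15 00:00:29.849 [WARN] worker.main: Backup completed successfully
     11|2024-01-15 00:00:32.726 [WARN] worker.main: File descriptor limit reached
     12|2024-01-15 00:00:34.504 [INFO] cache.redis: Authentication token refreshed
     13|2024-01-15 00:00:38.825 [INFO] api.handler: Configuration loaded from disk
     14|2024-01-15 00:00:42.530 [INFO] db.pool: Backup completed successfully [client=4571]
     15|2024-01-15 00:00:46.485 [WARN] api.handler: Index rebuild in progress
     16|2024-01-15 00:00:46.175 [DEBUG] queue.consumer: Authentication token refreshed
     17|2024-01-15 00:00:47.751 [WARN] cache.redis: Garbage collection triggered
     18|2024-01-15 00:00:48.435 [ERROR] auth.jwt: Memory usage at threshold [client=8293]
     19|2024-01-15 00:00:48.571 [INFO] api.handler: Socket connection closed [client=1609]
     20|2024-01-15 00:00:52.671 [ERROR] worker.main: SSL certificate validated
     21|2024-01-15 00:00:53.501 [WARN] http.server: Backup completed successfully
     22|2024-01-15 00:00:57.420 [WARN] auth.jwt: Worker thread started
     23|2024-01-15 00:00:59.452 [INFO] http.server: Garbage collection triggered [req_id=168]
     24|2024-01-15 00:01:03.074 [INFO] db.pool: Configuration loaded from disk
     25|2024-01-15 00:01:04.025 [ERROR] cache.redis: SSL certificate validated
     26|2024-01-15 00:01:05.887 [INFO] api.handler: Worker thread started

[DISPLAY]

         ┃ TabContainer               ┃        
         ┠────┏━━━━━━━━━━━━━━━━━━━━━━━━━━━━━━━━
 ┏━━━━━━━━━━━━┃ FileViewer                     
 ┃ Tetris     ┠────────────────────────────────
 ┠────────────┃2024-01-15 00:00:05.909 [WARN] n
 ┃          │N┃2024-01-15 00:00:07.089 [WARN] n
 ┃          │▓┃2024-01-15 00:00:11.001 [INFO] n
 ┃          │ ┃2024-01-15 00:00:11.368 [DEBUG] 
 ┃          │ ┃2024-01-15 00:00:15.691 [INFO] w
 ┃          │ ┃2024-01-15 00:00:16.838 [WARN] q
 ┃          │ ┃2024-01-15 00:00:21.673 [INFO] q
 ┃          │S┃2024-01-15 00:00:25.469 [INFO] q
 ┃          │0┃2024-01-15 00:00:26.643 [WARN] d
 ┃          │ ┃2024-01-15 00:00:29.849 [WARN] w
 ┃          │ ┃2024-01-15 00:00:32.726 [WARN] w
 ┃          │ ┗━━━━━━━━━━━━━━━━━━━━━━━━━━━━━━━━
 ┃          │          ┃              ┃        
 ┃          │          ┃━━━━━━━━━━━━━━┛        
 ┗━━━━━━━━━━━━━━━━━━━━━┛                       
                                               


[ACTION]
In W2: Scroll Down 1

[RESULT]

         ┃ TabContainer               ┃        
         ┠────┏━━━━━━━━━━━━━━━━━━━━━━━━━━━━━━━━
 ┏━━━━━━━━━━━━┃ FileViewer                     
 ┃ Tetris     ┠────────────────────────────────
 ┠────────────┃2024-01-15 00:00:07.089 [WARN] n
 ┃          │N┃2024-01-15 00:00:11.001 [INFO] n
 ┃          │▓┃2024-01-15 00:00:11.368 [DEBUG] 
 ┃          │ ┃2024-01-15 00:00:15.691 [INFO] w
 ┃          │ ┃2024-01-15 00:00:16.838 [WARN] q
 ┃          │ ┃2024-01-15 00:00:21.673 [INFO] q
 ┃          │ ┃2024-01-15 00:00:25.469 [INFO] q
 ┃          │S┃2024-01-15 00:00:26.643 [WARN] d
 ┃          │0┃2024-01-15 00:00:29.849 [WARN] w
 ┃          │ ┃2024-01-15 00:00:32.726 [WARN] w
 ┃          │ ┃2024-01-15 00:00:34.504 [INFO] c
 ┃          │ ┗━━━━━━━━━━━━━━━━━━━━━━━━━━━━━━━━
 ┃          │          ┃              ┃        
 ┃          │          ┃━━━━━━━━━━━━━━┛        
 ┗━━━━━━━━━━━━━━━━━━━━━┛                       
                                               


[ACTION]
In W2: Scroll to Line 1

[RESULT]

         ┃ TabContainer               ┃        
         ┠────┏━━━━━━━━━━━━━━━━━━━━━━━━━━━━━━━━
 ┏━━━━━━━━━━━━┃ FileViewer                     
 ┃ Tetris     ┠────────────────────────────────
 ┠────────────┃2024-01-15 00:00:05.909 [WARN] n
 ┃          │N┃2024-01-15 00:00:07.089 [WARN] n
 ┃          │▓┃2024-01-15 00:00:11.001 [INFO] n
 ┃          │ ┃2024-01-15 00:00:11.368 [DEBUG] 
 ┃          │ ┃2024-01-15 00:00:15.691 [INFO] w
 ┃          │ ┃2024-01-15 00:00:16.838 [WARN] q
 ┃          │ ┃2024-01-15 00:00:21.673 [INFO] q
 ┃          │S┃2024-01-15 00:00:25.469 [INFO] q
 ┃          │0┃2024-01-15 00:00:26.643 [WARN] d
 ┃          │ ┃2024-01-15 00:00:29.849 [WARN] w
 ┃          │ ┃2024-01-15 00:00:32.726 [WARN] w
 ┃          │ ┗━━━━━━━━━━━━━━━━━━━━━━━━━━━━━━━━
 ┃          │          ┃              ┃        
 ┃          │          ┃━━━━━━━━━━━━━━┛        
 ┗━━━━━━━━━━━━━━━━━━━━━┛                       
                                               


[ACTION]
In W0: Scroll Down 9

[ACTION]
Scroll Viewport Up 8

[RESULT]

                                               
         ┏━━━━━━━━━━━━━━━━━━━━━━━━━━━━┓        
         ┃ TabContainer               ┃        
         ┠────┏━━━━━━━━━━━━━━━━━━━━━━━━━━━━━━━━
 ┏━━━━━━━━━━━━┃ FileViewer                     
 ┃ Tetris     ┠────────────────────────────────
 ┠────────────┃2024-01-15 00:00:05.909 [WARN] n
 ┃          │N┃2024-01-15 00:00:07.089 [WARN] n
 ┃          │▓┃2024-01-15 00:00:11.001 [INFO] n
 ┃          │ ┃2024-01-15 00:00:11.368 [DEBUG] 
 ┃          │ ┃2024-01-15 00:00:15.691 [INFO] w
 ┃          │ ┃2024-01-15 00:00:16.838 [WARN] q
 ┃          │ ┃2024-01-15 00:00:21.673 [INFO] q
 ┃          │S┃2024-01-15 00:00:25.469 [INFO] q
 ┃          │0┃2024-01-15 00:00:26.643 [WARN] d
 ┃          │ ┃2024-01-15 00:00:29.849 [WARN] w
 ┃          │ ┃2024-01-15 00:00:32.726 [WARN] w
 ┃          │ ┗━━━━━━━━━━━━━━━━━━━━━━━━━━━━━━━━
 ┃          │          ┃              ┃        
 ┃          │          ┃━━━━━━━━━━━━━━┛        


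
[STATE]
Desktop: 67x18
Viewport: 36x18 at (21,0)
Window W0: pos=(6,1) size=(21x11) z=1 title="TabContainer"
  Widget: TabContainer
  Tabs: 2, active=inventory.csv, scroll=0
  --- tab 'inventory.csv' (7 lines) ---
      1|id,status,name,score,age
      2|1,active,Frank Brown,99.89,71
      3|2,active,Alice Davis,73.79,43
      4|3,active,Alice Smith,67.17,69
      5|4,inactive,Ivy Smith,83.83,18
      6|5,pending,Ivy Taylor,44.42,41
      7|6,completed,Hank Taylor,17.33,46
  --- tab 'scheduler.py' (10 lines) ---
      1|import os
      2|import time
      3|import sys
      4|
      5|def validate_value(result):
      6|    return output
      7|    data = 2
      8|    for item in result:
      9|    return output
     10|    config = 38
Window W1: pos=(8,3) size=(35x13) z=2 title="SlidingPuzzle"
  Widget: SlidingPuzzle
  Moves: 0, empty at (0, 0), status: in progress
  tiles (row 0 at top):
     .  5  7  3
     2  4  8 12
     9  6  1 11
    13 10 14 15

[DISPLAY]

                                    
━━━━━┓                              
     ┃                              
━━━━━━━━━━━━━━━━━━━━━┓              
le                   ┃              
─────────────────────┨              
───┬────┐            ┃              
 7 │  3 │            ┃              
───┼────┤            ┃              
 8 │ 12 │            ┃              
───┼────┤            ┃              
 1 │ 11 │            ┃              
───┼────┤            ┃              
14 │ 15 │            ┃              
───┴────┘            ┃              
━━━━━━━━━━━━━━━━━━━━━┛              
                                    
                                    


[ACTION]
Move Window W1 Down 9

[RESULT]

                                    
━━━━━┓                              
     ┃                              
─────┨                              
]│ sc┃                              
━━━━━━━━━━━━━━━━━━━━━┓              
le                   ┃              
─────────────────────┨              
───┬────┐            ┃              
 7 │  3 │            ┃              
───┼────┤            ┃              
 8 │ 12 │            ┃              
───┼────┤            ┃              
 1 │ 11 │            ┃              
───┼────┤            ┃              
14 │ 15 │            ┃              
───┴────┘            ┃              
━━━━━━━━━━━━━━━━━━━━━┛              


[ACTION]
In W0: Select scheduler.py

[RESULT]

                                    
━━━━━┓                              
     ┃                              
─────┨                              
 │[sc┃                              
━━━━━━━━━━━━━━━━━━━━━┓              
le                   ┃              
─────────────────────┨              
───┬────┐            ┃              
 7 │  3 │            ┃              
───┼────┤            ┃              
 8 │ 12 │            ┃              
───┼────┤            ┃              
 1 │ 11 │            ┃              
───┼────┤            ┃              
14 │ 15 │            ┃              
───┴────┘            ┃              
━━━━━━━━━━━━━━━━━━━━━┛              


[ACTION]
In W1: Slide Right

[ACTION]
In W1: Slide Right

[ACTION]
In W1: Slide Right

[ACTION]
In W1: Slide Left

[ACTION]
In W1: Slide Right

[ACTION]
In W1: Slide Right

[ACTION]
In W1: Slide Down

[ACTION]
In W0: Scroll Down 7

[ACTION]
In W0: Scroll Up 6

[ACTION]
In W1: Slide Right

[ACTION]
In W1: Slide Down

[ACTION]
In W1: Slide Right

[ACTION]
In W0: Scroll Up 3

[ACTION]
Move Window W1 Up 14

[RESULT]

━━━━━━━━━━━━━━━━━━━━━┓              
le                   ┃              
─────────────────────┨              
───┬────┐            ┃              
 7 │  3 │            ┃              
───┼────┤            ┃              
 8 │ 12 │            ┃              
───┼────┤            ┃              
 1 │ 11 │            ┃              
───┼────┤            ┃              
14 │ 15 │            ┃              
───┴────┘            ┃              
━━━━━━━━━━━━━━━━━━━━━┛              
                                    
                                    
                                    
                                    
                                    
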